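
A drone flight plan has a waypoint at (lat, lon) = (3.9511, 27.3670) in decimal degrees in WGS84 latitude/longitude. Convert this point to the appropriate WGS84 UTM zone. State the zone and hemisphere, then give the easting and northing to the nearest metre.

Zone 35N: E 540742 m, N 436731 m

Longitude 27.3670° lies in the 6° band [24°, 30°), giving zone 35; latitude is north of the equator, so 35N.
Zone 35 central meridian λ₀ = 6×35 − 183 = 27°; Δλ = +0.3670°.
Transverse Mercator on WGS84 with k₀ = 0.9996 gives E = 540741.774 m, N = 436731.201 m.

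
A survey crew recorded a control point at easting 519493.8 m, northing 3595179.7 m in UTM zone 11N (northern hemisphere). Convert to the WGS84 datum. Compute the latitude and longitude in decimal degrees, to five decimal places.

Zone 11N: λ₀ = -117°, k₀ = 0.9996, false easting 500000 m.
Meridian distance M = (N − FN)/k₀ = 3596618.3 m.
Inverse transverse Mercator on WGS84 gives φ = 32.49369987°, λ = -116.79249952°.

lat 32.49370°, lon -116.79250°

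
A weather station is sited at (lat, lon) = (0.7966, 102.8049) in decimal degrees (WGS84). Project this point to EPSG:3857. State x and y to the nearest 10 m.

Web Mercator is spherical with R = a = 6378137 m.
x = R·λ = 6378137 × 1.794283992 = 11444189.119 m.
y = R·ln tan(π/4 + φ/2) = 6378137 × 0.013903741 = 88679.963 m.

x 11444190 m, y 88680 m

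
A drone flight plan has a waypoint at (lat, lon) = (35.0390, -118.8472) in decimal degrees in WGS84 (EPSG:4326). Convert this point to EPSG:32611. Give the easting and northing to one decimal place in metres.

Zone 11 central meridian λ₀ = 6×11 − 183 = -117°; Δλ = -1.8472°.
Transverse Mercator on WGS84 with k₀ = 0.9996 gives E = 331509.929 m, N = 3878927.718 m.

E 331509.9 m, N 3878927.7 m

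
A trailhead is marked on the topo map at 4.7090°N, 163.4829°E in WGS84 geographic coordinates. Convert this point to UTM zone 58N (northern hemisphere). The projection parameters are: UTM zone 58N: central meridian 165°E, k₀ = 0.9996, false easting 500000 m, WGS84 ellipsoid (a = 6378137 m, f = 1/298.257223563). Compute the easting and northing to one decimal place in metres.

E 331731.3 m, N 520680.7 m

Zone 58 central meridian λ₀ = 6×58 − 183 = 165°; Δλ = -1.5171°.
Transverse Mercator on WGS84 with k₀ = 0.9996 gives E = 331731.264 m, N = 520680.659 m.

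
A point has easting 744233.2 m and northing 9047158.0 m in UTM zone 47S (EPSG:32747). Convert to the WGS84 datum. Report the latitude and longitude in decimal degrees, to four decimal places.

lat -8.6136°, lon 101.2192°

Zone 47S: λ₀ = 99°, k₀ = 0.9996, false easting 500000 m, false northing 10000000 m.
Meridian distance M = (N − FN)/k₀ = -953223.3 m.
Inverse transverse Mercator on WGS84 gives φ = -8.61360028°, λ = 101.21920027°.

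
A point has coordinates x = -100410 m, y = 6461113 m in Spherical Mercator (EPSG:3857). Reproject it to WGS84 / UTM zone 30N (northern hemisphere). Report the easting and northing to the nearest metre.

E 650085 m, N 5550256 m

Web Mercator inverse (R = 6378137 m) → φ = 50.08559728°, λ = -0.90199838°.
UTM 30N forward: E = 650084.622 m, N = 5550255.896 m.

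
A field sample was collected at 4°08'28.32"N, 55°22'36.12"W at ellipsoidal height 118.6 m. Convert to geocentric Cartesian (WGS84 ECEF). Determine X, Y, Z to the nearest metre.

WGS84: a = 6378137 m, e² = 0.006694380; N(φ) = a/√(1−e²sin²φ) = 6378248.336 m.
X = (N+h)·cosφ·cosλ = 3614588.564 m; Y = (N+h)·cosφ·sinλ = -5235088.464 m; Z = (N(1−e²)+h)·sinφ = 457528.155 m.

X 3614589 m, Y -5235088 m, Z 457528 m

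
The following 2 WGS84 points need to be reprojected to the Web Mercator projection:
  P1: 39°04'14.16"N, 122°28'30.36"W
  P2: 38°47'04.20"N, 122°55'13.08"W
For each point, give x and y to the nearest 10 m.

P1: x -13633870 m, y 4731790 m; P2: x -13683430 m, y 4690850 m

Web Mercator: x = R·λ, y = R·ln tan(π/4+φ/2), R = 6378137 m.
P1 (39.0706°, -122.4751°) → (-13633865.767, 4731789.468) m.
P2 (38.7845°, -122.9203°) → (-13683425.204, 4690849.888) m.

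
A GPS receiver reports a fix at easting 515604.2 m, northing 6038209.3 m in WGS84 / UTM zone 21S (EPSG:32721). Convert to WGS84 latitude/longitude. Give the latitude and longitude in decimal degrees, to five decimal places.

Zone 21S: λ₀ = -57°, k₀ = 0.9996, false easting 500000 m, false northing 10000000 m.
Meridian distance M = (N − FN)/k₀ = -3963376.1 m.
Inverse transverse Mercator on WGS84 gives φ = -35.80009957°, λ = -56.82730038°.

lat -35.80010°, lon -56.82730°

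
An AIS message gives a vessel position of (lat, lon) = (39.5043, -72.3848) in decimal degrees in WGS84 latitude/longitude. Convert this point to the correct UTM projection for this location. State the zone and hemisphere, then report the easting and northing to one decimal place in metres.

Longitude -72.3848° lies in the 6° band [-78°, -72°), giving zone 18; latitude is north of the equator, so 18N.
Zone 18 central meridian λ₀ = 6×18 − 183 = -75°; Δλ = +2.6152°.
Transverse Mercator on WGS84 with k₀ = 0.9996 gives E = 724853.512 m, N = 4376007.366 m.

Zone 18N: E 724853.5 m, N 4376007.4 m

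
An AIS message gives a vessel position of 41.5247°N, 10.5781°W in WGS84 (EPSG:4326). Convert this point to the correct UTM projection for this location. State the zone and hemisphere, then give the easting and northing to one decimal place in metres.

Zone 29N: E 368335.4 m, N 4598208.6 m

Longitude -10.5781° lies in the 6° band [-12°, -6°), giving zone 29; latitude is north of the equator, so 29N.
Zone 29 central meridian λ₀ = 6×29 − 183 = -9°; Δλ = -1.5781°.
Transverse Mercator on WGS84 with k₀ = 0.9996 gives E = 368335.413 m, N = 4598208.626 m.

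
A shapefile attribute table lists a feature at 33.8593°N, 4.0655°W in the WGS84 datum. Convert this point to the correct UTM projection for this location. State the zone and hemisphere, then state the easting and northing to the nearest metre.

Longitude -4.0655° lies in the 6° band [-6°, 0°), giving zone 30; latitude is north of the equator, so 30N.
Zone 30 central meridian λ₀ = 6×30 − 183 = -3°; Δλ = -1.0655°.
Transverse Mercator on WGS84 with k₀ = 0.9996 gives E = 401439.280 m, N = 3747066.255 m.

Zone 30N: E 401439 m, N 3747066 m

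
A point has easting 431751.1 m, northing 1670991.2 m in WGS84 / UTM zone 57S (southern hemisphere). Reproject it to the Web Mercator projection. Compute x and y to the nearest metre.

Unproject from UTM 57S (λ₀ = 159°) → φ = -75.03619988°, λ = 156.63149936°.
Web Mercator (R = 6378137 m): x = 17436138.751 m, y = -12947831.266 m.

x 17436139 m, y -12947831 m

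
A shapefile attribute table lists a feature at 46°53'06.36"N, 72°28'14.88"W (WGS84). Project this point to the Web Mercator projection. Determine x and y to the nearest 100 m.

Web Mercator is spherical with R = a = 6378137 m.
x = R·λ = 6378137 × -1.264854072 = -8067412.553 m.
y = R·ln tan(π/4 + φ/2) = 6378137 × 0.928694318 = 5923339.593 m.

x -8067400 m, y 5923300 m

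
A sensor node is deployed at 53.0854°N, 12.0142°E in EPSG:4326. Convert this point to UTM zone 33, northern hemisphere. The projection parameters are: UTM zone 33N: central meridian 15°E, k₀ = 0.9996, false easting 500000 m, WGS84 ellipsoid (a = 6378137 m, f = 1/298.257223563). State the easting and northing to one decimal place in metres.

Zone 33 central meridian λ₀ = 6×33 − 183 = 15°; Δλ = -2.9858°.
Transverse Mercator on WGS84 with k₀ = 0.9996 gives E = 300042.622 m, N = 5885937.906 m.

E 300042.6 m, N 5885937.9 m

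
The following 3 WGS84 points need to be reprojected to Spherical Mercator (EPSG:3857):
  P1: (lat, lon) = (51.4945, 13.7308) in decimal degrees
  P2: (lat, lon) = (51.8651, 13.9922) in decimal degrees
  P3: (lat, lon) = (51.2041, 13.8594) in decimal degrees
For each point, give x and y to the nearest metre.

P1: x 1528506 m, y 6709236 m; P2: x 1557605 m, y 6775770 m; P3: x 1542821 m, y 6657476 m

Web Mercator: x = R·λ, y = R·ln tan(π/4+φ/2), R = 6378137 m.
P1 (51.4945°, 13.7308°) → (1528505.664, 6709235.620) m.
P2 (51.8651°, 13.9922°) → (1557604.579, 6775770.461) m.
P3 (51.2041°, 13.8594°) → (1542821.351, 6657476.368) m.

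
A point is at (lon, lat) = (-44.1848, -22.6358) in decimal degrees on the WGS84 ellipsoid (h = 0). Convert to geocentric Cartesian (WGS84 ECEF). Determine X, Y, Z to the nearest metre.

X 4223513 m, Y -4105008 m, Z -2439544 m

WGS84: a = 6378137 m, e² = 0.006694380; N(φ) = a/√(1−e²sin²φ) = 6381301.683 m.
X = (N+h)·cosφ·cosλ = 4223513.055 m; Y = (N+h)·cosφ·sinλ = -4105007.5003 m; Z = (N(1−e²)+h)·sinφ = -2439543.652 m.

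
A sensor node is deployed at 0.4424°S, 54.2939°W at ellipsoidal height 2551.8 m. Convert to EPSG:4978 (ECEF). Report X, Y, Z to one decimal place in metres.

X 3723836.2 m, Y -5181102.4 m, Z -48937.3 m

WGS84: a = 6378137 m, e² = 0.006694380; N(φ) = a/√(1−e²sin²φ) = 6378138.273 m.
X = (N+h)·cosφ·cosλ = 3723836.2499 m; Y = (N+h)·cosφ·sinλ = -5181102.407 m; Z = (N(1−e²)+h)·sinφ = -48937.286 m.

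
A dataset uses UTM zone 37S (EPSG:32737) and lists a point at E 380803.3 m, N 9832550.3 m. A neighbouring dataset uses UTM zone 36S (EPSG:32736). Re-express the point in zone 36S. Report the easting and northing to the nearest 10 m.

UTM 37S → geographic: φ = -1.51469985°, λ = 37.92850022°.
UTM 36S (λ₀ = 33°) forward: E = 1048909.283 m, N = 9831954.544 m.

E 1048910 m, N 9831950 m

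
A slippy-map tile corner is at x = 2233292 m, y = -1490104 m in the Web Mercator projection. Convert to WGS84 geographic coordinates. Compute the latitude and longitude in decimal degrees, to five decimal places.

lat -13.26570°, lon 20.06200°

R = 6378137 m. λ = x/R = 20.06200338°.
φ = 2·arctan(exp(y/R)) − 90° = 2·arctan(0.79166) − 90° = -13.26569788°.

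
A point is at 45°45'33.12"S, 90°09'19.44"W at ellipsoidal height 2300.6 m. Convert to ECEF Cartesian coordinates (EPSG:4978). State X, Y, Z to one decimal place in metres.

WGS84: a = 6378137 m, e² = 0.006694380; N(φ) = a/√(1−e²sin²φ) = 6389122.586 m.
X = (N+h)·cosφ·cosλ = -12094.248 m; Y = (N+h)·cosφ·sinλ = -4459122.544 m; Z = (N(1−e²)+h)·sinφ = -4548263.018 m.

X -12094.2 m, Y -4459122.5 m, Z -4548263.0 m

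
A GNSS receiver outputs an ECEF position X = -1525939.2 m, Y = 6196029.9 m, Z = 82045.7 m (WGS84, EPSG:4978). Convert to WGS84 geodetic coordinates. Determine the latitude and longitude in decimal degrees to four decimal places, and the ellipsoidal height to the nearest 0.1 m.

λ = atan2(Y, X) = 103.83529988°; p = √(X²+Y²) = 6381165.8 m.
Bowring's method on WGS84 (a = 6378137 m, b = 6356752.314 m) gives φ = 0.74159988°, h = 3559.781 m.

lat 0.7416°, lon 103.8353°, h 3559.8 m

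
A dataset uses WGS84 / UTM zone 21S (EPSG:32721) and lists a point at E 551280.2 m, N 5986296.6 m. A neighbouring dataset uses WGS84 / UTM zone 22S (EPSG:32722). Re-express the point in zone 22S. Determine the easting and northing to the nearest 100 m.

E 12100 m, N 5972800 m

UTM 21S → geographic: φ = -36.26690039°, λ = -56.42909977°.
UTM 22S (λ₀ = -51°) forward: E = 12121.754 m, N = 5972750.557 m.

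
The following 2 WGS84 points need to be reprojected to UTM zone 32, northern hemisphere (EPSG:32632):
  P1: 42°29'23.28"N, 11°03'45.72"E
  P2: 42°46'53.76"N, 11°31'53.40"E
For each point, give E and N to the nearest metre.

P1: E 669515 m, N 4706222 m; P2: E 707073 m, N 4739670 m

UTM zone 32N: λ₀ = 9°, k₀ = 0.9996.
P1 (42.4898°, 11.0627°) → (669514.896, 4706222.014) m.
P2 (42.7816°, 11.5315°) → (707073.015, 4739670.432) m.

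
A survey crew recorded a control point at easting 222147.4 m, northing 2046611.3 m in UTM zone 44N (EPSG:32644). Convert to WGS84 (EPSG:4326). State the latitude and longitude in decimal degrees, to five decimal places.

Zone 44N: λ₀ = 81°, k₀ = 0.9996, false easting 500000 m.
Meridian distance M = (N − FN)/k₀ = 2047430.3 m.
Inverse transverse Mercator on WGS84 gives φ = 18.49170000°, λ = 78.36870043°.

lat 18.49170°, lon 78.36870°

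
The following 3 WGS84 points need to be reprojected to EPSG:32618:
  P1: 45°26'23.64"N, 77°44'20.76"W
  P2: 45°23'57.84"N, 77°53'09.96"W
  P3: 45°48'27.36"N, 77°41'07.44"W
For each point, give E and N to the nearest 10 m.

P1: E 285780 m, N 5035470 m; P2: E 274120 m, N 5031370 m; P3: E 291350 m, N 5076180 m

UTM zone 18N: λ₀ = -75°, k₀ = 0.9996.
P1 (45.4399°, -77.7391°) → (285776.478, 5035469.509) m.
P2 (45.3994°, -77.8861°) → (274118.261, 5031372.658) m.
P3 (45.8076°, -77.6854°) → (291345.785, 5076178.108) m.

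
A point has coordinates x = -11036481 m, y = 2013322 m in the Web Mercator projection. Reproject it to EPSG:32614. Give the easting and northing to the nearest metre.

E 484908 m, N 1967279 m

Web Mercator inverse (R = 6378137 m) → φ = 17.79289978°, λ = -99.14239565°.
UTM 14N forward: E = 484908.112 m, N = 1967278.753 m.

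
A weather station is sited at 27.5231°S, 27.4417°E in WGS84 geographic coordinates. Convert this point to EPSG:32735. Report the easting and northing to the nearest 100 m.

E 543600 m, N 6955500 m

Zone 35 central meridian λ₀ = 6×35 − 183 = 27°; Δλ = +0.4417°.
Transverse Mercator on WGS84 with k₀ = 0.9996 gives E = 543619.001 m, N = 6955546.764 m.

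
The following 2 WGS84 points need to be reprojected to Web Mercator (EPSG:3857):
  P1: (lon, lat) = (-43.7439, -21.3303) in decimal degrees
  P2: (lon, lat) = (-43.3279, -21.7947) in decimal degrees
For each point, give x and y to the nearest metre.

Web Mercator: x = R·λ, y = R·ln tan(π/4+φ/2), R = 6378137 m.
P1 (-21.3303°, -43.7439°) → (-4869548.673, -2431307.194) m.
P2 (-21.7947°, -43.3279°) → (-4823239.765, -2486894.291) m.

P1: x -4869549 m, y -2431307 m; P2: x -4823240 m, y -2486894 m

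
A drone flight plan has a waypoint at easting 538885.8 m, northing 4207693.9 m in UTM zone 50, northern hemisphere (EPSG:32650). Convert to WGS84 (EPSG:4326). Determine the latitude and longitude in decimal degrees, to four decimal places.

Zone 50N: λ₀ = 117°, k₀ = 0.9996, false easting 500000 m.
Meridian distance M = (N − FN)/k₀ = 4209377.7 m.
Inverse transverse Mercator on WGS84 gives φ = 38.01609967°, λ = 117.44299993°.

lat 38.0161°, lon 117.4430°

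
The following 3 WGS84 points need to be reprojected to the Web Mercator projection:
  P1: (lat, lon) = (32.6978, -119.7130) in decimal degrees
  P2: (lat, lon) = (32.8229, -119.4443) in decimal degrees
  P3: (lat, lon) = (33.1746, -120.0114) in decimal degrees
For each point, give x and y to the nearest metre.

Web Mercator: x = R·λ, y = R·ln tan(π/4+φ/2), R = 6378137 m.
P1 (32.6978°, -119.7130°) → (-13326390.201, 3855260.322) m.
P2 (32.8229°, -119.4443°) → (-13296478.654, 3871820.425) m.
P3 (33.1746°, -120.0114°) → (-13359607.937, 3918502.191) m.

P1: x -13326390 m, y 3855260 m; P2: x -13296479 m, y 3871820 m; P3: x -13359608 m, y 3918502 m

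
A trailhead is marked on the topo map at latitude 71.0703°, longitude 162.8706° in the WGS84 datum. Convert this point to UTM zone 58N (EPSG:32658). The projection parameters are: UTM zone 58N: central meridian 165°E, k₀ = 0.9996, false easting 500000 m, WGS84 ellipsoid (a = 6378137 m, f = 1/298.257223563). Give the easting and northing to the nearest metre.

Zone 58 central meridian λ₀ = 6×58 − 183 = 165°; Δλ = -2.1294°.
Transverse Mercator on WGS84 with k₀ = 0.9996 gives E = 422914.688 m, N = 7886592.498 m.

E 422915 m, N 7886592 m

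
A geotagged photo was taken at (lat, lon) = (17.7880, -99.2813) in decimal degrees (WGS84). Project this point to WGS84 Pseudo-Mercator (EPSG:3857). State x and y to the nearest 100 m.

Web Mercator is spherical with R = a = 6378137 m.
x = R·λ = 6378137 × -1.732785571 = -11051943.761 m.
y = R·ln tan(π/4 + φ/2) = 6378137 × 0.315570074 = 2012749.166 m.

x -11051900 m, y 2012700 m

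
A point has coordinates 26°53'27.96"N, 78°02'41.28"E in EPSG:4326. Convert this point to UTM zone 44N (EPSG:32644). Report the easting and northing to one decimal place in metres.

Zone 44 central meridian λ₀ = 6×44 − 183 = 81°; Δλ = -2.9552°.
Transverse Mercator on WGS84 with k₀ = 0.9996 gives E = 206439.925 m, N = 2977799.811 m.

E 206439.9 m, N 2977799.8 m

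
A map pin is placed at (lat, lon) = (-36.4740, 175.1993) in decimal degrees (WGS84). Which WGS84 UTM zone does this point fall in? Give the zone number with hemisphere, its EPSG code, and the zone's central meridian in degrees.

Zone 60S (EPSG:32760), central meridian 177°

UTM zone = ⌊(λ + 180)/6⌋ + 1; 175.1993° ∈ [174°, 180°) → zone 60.
Hemisphere: S (φ < 0).
Central meridian λ₀ = 6×60 − 183 = 177°.
EPSG code: 32760.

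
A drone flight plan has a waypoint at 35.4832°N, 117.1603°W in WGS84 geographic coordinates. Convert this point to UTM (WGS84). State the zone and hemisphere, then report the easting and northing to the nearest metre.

Longitude -117.1603° lies in the 6° band [-120°, -114°), giving zone 11; latitude is north of the equator, so 11N.
Zone 11 central meridian λ₀ = 6×11 − 183 = -117°; Δλ = -0.1603°.
Transverse Mercator on WGS84 with k₀ = 0.9996 gives E = 485458.863 m, N = 3926642.056 m.

Zone 11N: E 485459 m, N 3926642 m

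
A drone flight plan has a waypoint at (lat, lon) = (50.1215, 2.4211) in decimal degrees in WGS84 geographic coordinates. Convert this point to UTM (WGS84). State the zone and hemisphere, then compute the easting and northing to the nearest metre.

Longitude 2.4211° lies in the 6° band [0°, 6°), giving zone 31; latitude is north of the equator, so 31N.
Zone 31 central meridian λ₀ = 6×31 − 183 = 3°; Δλ = -0.5789°.
Transverse Mercator on WGS84 with k₀ = 0.9996 gives E = 458616.706 m, N = 5552300.209 m.

Zone 31N: E 458617 m, N 5552300 m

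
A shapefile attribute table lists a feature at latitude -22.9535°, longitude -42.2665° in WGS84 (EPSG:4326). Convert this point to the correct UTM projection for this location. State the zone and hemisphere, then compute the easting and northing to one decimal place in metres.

Zone 23S: E 780303.6 m, N 7459018.8 m

Longitude -42.2665° lies in the 6° band [-48°, -42°), giving zone 23; latitude is south of the equator, so 23S.
Zone 23 central meridian λ₀ = 6×23 − 183 = -45°; Δλ = +2.7335°.
Transverse Mercator on WGS84 with k₀ = 0.9996 gives E = 780303.619 m, N = 7459018.801 m.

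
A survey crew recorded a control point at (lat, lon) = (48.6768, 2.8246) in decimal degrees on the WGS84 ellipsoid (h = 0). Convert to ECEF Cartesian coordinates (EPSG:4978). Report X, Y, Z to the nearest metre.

WGS84: a = 6378137 m, e² = 0.006694380; N(φ) = a/√(1−e²sin²φ) = 6390211.867 m.
X = (N+h)·cosφ·cosλ = 4214367.659 m; Y = (N+h)·cosφ·sinλ = 207930.775 m; Z = (N(1−e²)+h)·sinφ = 4766902.309 m.

X 4214368 m, Y 207931 m, Z 4766902 m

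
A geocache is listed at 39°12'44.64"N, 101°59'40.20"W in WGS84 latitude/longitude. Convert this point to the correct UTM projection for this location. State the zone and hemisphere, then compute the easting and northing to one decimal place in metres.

Zone 14N: E 241454.2 m, N 4344620.7 m

Longitude -101.9945° lies in the 6° band [-102°, -96°), giving zone 14; latitude is north of the equator, so 14N.
Zone 14 central meridian λ₀ = 6×14 − 183 = -99°; Δλ = -2.9945°.
Transverse Mercator on WGS84 with k₀ = 0.9996 gives E = 241454.162 m, N = 4344620.743 m.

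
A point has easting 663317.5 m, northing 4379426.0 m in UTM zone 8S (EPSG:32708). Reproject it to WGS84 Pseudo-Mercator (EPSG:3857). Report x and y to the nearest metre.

x -14770605 m, y -6570859 m

Unproject from UTM 8S (λ₀ = -135°) → φ = -50.71400045°, λ = -132.68660019°.
Web Mercator (R = 6378137 m): x = -14770604.768 m, y = -6570858.790 m.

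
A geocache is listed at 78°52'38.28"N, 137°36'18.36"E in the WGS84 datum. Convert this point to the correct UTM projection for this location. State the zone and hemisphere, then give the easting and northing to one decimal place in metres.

Longitude 137.6051° lies in the 6° band [132°, 138°), giving zone 53; latitude is north of the equator, so 53N.
Zone 53 central meridian λ₀ = 6×53 − 183 = 135°; Δλ = +2.6051°.
Transverse Mercator on WGS84 with k₀ = 0.9996 gives E = 556084.625 m, N = 8757531.039 m.

Zone 53N: E 556084.6 m, N 8757531.0 m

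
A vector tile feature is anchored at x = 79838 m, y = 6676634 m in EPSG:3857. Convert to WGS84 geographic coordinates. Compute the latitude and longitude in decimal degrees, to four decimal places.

R = 6378137 m. λ = x/R = 0.71719696°.
φ = 2·arctan(exp(y/R)) − 90° = 2·arctan(2.84852) − 90° = 51.31180020°.

lat 51.3118°, lon 0.7172°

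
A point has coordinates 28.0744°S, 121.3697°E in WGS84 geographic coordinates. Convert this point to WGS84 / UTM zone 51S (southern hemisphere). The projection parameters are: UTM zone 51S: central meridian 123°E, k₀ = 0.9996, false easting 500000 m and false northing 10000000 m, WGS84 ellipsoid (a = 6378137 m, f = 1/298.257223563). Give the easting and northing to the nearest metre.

E 339803 m, N 6893483 m

Zone 51 central meridian λ₀ = 6×51 − 183 = 123°; Δλ = -1.6303°.
Transverse Mercator on WGS84 with k₀ = 0.9996 gives E = 339802.892 m, N = 6893483.128 m.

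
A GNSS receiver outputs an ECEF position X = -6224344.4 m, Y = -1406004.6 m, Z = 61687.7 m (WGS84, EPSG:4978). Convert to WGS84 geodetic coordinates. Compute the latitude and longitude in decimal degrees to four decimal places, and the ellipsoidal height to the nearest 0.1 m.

λ = atan2(Y, X) = -167.27119964°; p = √(X²+Y²) = 6381168.6 m.
Bowring's method on WGS84 (a = 6378137 m, b = 6356752.314 m) gives φ = 0.55760012°, h = 3331.730 m.

lat 0.5576°, lon -167.2712°, h 3331.7 m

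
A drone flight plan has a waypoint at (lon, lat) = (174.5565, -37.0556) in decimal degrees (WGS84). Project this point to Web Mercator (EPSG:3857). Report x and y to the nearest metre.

x 19431541 m, y -4446860 m

Web Mercator is spherical with R = a = 6378137 m.
x = R·λ = 6378137 × 3.046585656 = 19431540.695 m.
y = R·ln tan(π/4 + φ/2) = 6378137 × -0.697203517 = -4446859.546 m.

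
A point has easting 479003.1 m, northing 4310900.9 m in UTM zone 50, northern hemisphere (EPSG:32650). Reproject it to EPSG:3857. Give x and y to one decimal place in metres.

Unproject from UTM 50N (λ₀ = 117°) → φ = 38.94680039°, λ = 116.75769997°.
Web Mercator (R = 6378137 m): x = 12997407.707 m, y = 4714054.047 m.

x 12997407.7 m, y 4714054.0 m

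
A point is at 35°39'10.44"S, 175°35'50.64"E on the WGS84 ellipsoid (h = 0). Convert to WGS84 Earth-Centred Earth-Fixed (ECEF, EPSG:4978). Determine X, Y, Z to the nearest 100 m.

WGS84: a = 6378137 m, e² = 0.006694380; N(φ) = a/√(1−e²sin²φ) = 6385402.480 m.
X = (N+h)·cosφ·cosλ = -5173231.506 m; Y = (N+h)·cosφ·sinλ = 398294.615 m; Z = (N(1−e²)+h)·sinφ = -3696965.826 m.

X -5173200 m, Y 398300 m, Z -3697000 m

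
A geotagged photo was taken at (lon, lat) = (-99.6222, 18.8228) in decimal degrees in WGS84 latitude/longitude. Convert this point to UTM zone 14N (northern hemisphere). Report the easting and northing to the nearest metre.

E 434443 m, N 2081336 m

Zone 14 central meridian λ₀ = 6×14 − 183 = -99°; Δλ = -0.6222°.
Transverse Mercator on WGS84 with k₀ = 0.9996 gives E = 434443.482 m, N = 2081335.699 m.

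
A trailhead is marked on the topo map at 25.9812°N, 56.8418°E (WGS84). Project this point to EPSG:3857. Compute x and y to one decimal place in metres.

x 6327600.2 m, y 2996752.7 m

Web Mercator is spherical with R = a = 6378137 m.
x = R·λ = 6378137 × 0.992076563 = 6327600.232 m.
y = R·ln tan(π/4 + φ/2) = 6378137 × 0.469847648 = 2996752.669 m.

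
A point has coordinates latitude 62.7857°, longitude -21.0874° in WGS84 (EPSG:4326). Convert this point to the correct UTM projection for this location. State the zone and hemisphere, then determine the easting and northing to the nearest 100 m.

Longitude -21.0874° lies in the 6° band [-24°, -18°), giving zone 27; latitude is north of the equator, so 27N.
Zone 27 central meridian λ₀ = 6×27 − 183 = -21°; Δλ = -0.0874°.
Transverse Mercator on WGS84 with k₀ = 0.9996 gives E = 495540.547 m, N = 6961715.926 m.

Zone 27N: E 495500 m, N 6961700 m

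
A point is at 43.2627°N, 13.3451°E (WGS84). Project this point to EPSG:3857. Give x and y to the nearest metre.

Web Mercator is spherical with R = a = 6378137 m.
x = R·λ = 6378137 × 0.232915934 = 1485569.737 m.
y = R·ln tan(π/4 + φ/2) = 6378137 × 0.839123294 = 5352043.331 m.

x 1485570 m, y 5352043 m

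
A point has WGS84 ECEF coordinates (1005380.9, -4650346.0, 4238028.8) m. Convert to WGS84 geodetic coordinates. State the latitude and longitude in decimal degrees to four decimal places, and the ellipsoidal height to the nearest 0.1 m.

λ = atan2(Y, X) = -77.80070028°; p = √(X²+Y²) = 4757784.0 m.
Bowring's method on WGS84 (a = 6378137 m, b = 6356752.314 m) gives φ = 41.88439959°, h = 2959.118 m.

lat 41.8844°, lon -77.8007°, h 2959.1 m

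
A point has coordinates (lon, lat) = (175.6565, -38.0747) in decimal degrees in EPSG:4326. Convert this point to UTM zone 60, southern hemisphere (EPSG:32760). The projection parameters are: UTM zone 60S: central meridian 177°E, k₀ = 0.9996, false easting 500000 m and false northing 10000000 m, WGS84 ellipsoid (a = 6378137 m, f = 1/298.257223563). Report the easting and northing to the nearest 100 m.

E 382200 m, N 5785000 m

Zone 60 central meridian λ₀ = 6×60 − 183 = 177°; Δλ = -1.3435°.
Transverse Mercator on WGS84 with k₀ = 0.9996 gives E = 382161.428 m, N = 5785044.722 m.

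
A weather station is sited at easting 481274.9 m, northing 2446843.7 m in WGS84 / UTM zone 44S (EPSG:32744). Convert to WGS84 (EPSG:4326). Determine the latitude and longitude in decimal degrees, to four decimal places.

Zone 44S: λ₀ = 81°, k₀ = 0.9996, false easting 500000 m, false northing 10000000 m.
Meridian distance M = (N − FN)/k₀ = -7556178.8 m.
Inverse transverse Mercator on WGS84 gives φ = -68.09170030°, λ = 80.55029892°.

lat -68.0917°, lon 80.5503°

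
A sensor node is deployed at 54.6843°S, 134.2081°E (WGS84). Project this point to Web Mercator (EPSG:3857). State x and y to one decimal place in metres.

x 14939977.4 m, y -7300834.7 m

Web Mercator is spherical with R = a = 6378137 m.
x = R·λ = 6378137 × 2.342373228 = 14939977.352 m.
y = R·ln tan(π/4 + φ/2) = 6378137 × -1.144665706 = -7300834.690 m.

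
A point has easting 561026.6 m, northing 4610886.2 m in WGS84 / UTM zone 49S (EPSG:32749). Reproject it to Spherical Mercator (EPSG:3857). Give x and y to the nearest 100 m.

Unproject from UTM 49S (λ₀ = 111°) → φ = -48.65209960°, λ = 111.82859987°.
Web Mercator (R = 6378137 m): x = 12448702.794 m, y = -6216034.828 m.

x 12448700 m, y -6216000 m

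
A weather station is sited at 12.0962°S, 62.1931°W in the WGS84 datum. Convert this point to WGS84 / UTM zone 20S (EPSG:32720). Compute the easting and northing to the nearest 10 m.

Zone 20 central meridian λ₀ = 6×20 − 183 = -63°; Δλ = +0.8069°.
Transverse Mercator on WGS84 with k₀ = 0.9996 gives E = 587809.795 m, N = 8662679.143 m.

E 587810 m, N 8662680 m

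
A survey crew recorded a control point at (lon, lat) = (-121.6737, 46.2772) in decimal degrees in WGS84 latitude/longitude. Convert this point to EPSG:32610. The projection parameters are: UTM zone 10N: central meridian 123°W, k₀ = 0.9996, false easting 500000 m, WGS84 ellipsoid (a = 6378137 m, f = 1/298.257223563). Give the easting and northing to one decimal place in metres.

E 602184.0 m, N 5125701.9 m

Zone 10 central meridian λ₀ = 6×10 − 183 = -123°; Δλ = +1.3263°.
Transverse Mercator on WGS84 with k₀ = 0.9996 gives E = 602184.029 m, N = 5125701.862 m.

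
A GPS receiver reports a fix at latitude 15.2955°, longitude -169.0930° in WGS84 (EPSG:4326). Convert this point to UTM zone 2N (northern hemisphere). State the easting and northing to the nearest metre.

E 704765 m, N 1691909 m

Zone 2 central meridian λ₀ = 6×2 − 183 = -171°; Δλ = +1.9070°.
Transverse Mercator on WGS84 with k₀ = 0.9996 gives E = 704765.248 m, N = 1691909.199 m.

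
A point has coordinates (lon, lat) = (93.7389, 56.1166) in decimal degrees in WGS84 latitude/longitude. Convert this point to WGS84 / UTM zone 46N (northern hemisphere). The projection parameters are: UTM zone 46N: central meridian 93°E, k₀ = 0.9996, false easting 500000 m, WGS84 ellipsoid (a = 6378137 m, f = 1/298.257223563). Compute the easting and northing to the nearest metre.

E 545944 m, N 6219303 m

Zone 46 central meridian λ₀ = 6×46 − 183 = 93°; Δλ = +0.7389°.
Transverse Mercator on WGS84 with k₀ = 0.9996 gives E = 545944.255 m, N = 6219302.923 m.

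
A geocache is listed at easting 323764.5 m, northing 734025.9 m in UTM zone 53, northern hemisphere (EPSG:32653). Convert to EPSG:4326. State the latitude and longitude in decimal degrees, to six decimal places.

Zone 53N: λ₀ = 135°, k₀ = 0.9996, false easting 500000 m.
Meridian distance M = (N − FN)/k₀ = 734319.6 m.
Inverse transverse Mercator on WGS84 gives φ = 6.63810041°, λ = 133.40579980°.

lat 6.638100°, lon 133.405800°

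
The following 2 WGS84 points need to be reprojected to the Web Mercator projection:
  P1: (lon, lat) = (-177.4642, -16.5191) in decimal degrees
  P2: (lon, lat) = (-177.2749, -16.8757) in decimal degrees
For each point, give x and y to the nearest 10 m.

P1: x -19755220 m, y -1864920 m; P2: x -19734150 m, y -1906360 m

Web Mercator: x = R·λ, y = R·ln tan(π/4+φ/2), R = 6378137 m.
P1 (-16.5191°, -177.4642°) → (-19755224.378, -1864916.502) m.
P2 (-16.8757°, -177.2749°) → (-19734151.598, -1906360.575) m.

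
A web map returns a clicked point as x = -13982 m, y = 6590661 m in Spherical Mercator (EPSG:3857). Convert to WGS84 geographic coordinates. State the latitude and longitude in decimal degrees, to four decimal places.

lat 50.8265°, lon -0.1256°

R = 6378137 m. λ = x/R = -0.12560244°.
φ = 2·arctan(exp(y/R)) − 90° = 2·arctan(2.81038) − 90° = 50.82650128°.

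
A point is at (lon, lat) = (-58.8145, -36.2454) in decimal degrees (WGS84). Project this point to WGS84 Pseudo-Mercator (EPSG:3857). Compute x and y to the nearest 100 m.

Web Mercator is spherical with R = a = 6378137 m.
x = R·λ = 6378137 × -1.026506673 = -6547200.191 m.
y = R·ln tan(π/4 + φ/2) = 6378137 × -0.679577874 = -4334440.784 m.

x -6547200 m, y -4334400 m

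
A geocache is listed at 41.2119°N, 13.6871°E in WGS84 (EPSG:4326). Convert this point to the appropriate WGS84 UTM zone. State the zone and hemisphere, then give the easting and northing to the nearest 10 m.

Longitude 13.6871° lies in the 6° band [12°, 18°), giving zone 33; latitude is north of the equator, so 33N.
Zone 33 central meridian λ₀ = 6×33 − 183 = 15°; Δλ = -1.3129°.
Transverse Mercator on WGS84 with k₀ = 0.9996 gives E = 389936.193 m, N = 4563111.305 m.

Zone 33N: E 389940 m, N 4563110 m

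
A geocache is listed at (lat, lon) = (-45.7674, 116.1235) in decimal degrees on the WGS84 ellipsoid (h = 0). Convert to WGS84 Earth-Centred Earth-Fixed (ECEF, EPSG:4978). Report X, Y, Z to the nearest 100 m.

WGS84: a = 6378137 m, e² = 0.006694380; N(φ) = a/√(1−e²sin²φ) = 6389125.656 m.
X = (N+h)·cosφ·cosλ = -1962397.907 m; Y = (N+h)·cosφ·sinλ = 4001597.392 m; Z = (N(1−e²)+h)·sinφ = -4547250.652 m.

X -1962400 m, Y 4001600 m, Z -4547300 m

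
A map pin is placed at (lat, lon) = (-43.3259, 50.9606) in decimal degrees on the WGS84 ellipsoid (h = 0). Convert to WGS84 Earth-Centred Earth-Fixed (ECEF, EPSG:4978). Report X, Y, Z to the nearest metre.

X 2927051 m, Y 3609530 m, Z -4353911 m

WGS84: a = 6378137 m, e² = 0.006694380; N(φ) = a/√(1−e²sin²φ) = 6388211.812 m.
X = (N+h)·cosφ·cosλ = 2927051.475 m; Y = (N+h)·cosφ·sinλ = 3609529.555 m; Z = (N(1−e²)+h)·sinφ = -4353910.897 m.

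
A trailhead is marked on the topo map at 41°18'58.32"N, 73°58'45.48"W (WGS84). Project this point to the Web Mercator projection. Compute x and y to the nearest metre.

Web Mercator is spherical with R = a = 6378137 m.
x = R·λ = 6378137 × -1.291182363 = -8235338.005 m.
y = R·ln tan(π/4 + φ/2) = 6378137 × 0.793192991 = 5059093.562 m.

x -8235338 m, y 5059094 m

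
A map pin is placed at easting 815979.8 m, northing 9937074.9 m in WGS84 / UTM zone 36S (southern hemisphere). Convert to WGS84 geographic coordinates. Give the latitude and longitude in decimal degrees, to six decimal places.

Zone 36S: λ₀ = 33°, k₀ = 0.9996, false easting 500000 m, false northing 10000000 m.
Meridian distance M = (N − FN)/k₀ = -62950.3 m.
Inverse transverse Mercator on WGS84 gives φ = -0.56859973°, λ = 35.83860004°.

lat -0.568600°, lon 35.838600°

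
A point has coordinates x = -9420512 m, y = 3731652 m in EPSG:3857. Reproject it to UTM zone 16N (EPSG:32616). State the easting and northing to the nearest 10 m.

Web Mercator inverse (R = 6378137 m) → φ = 31.75850321°, λ = -84.62589914°.
UTM 16N forward: E = 724861.196 m, N = 3516121.013 m.

E 724860 m, N 3516120 m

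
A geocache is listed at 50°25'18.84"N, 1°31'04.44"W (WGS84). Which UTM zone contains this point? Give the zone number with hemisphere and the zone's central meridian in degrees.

UTM zone = ⌊(λ + 180)/6⌋ + 1; -1.5179° ∈ [-6°, 0°) → zone 30.
Hemisphere: N (φ ≥ 0).
Central meridian λ₀ = 6×30 − 183 = -3°.

Zone 30N, central meridian -3°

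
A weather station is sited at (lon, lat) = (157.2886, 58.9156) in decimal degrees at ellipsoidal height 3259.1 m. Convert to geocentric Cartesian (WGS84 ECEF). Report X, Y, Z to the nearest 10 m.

WGS84: a = 6378137 m, e² = 0.006694380; N(φ) = a/√(1−e²sin²φ) = 6393852.861 m.
X = (N+h)·cosφ·cosλ = -3046732.827 m; Y = (N+h)·cosφ·sinλ = 1275188.284 m; Z = (N(1−e²)+h)·sinφ = 5441879.162 m.

X -3046730 m, Y 1275190 m, Z 5441880 m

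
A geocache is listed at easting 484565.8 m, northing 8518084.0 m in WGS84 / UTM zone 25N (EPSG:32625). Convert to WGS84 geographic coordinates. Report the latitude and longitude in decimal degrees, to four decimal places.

Zone 25N: λ₀ = -33°, k₀ = 0.9996, false easting 500000 m.
Meridian distance M = (N − FN)/k₀ = 8521492.6 m.
Inverse transverse Mercator on WGS84 gives φ = 76.74219982°, λ = -33.60290081°.

lat 76.7422°, lon -33.6029°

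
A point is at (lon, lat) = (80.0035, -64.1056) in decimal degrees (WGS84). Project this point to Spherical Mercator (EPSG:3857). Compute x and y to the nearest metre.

x 8905949 m, y -9376631 m

Web Mercator is spherical with R = a = 6378137 m.
x = R·λ = 6378137 × 1.396324488 = 8905948.882 m.
y = R·ln tan(π/4 + φ/2) = 6378137 × -1.470120653 = -9376630.933 m.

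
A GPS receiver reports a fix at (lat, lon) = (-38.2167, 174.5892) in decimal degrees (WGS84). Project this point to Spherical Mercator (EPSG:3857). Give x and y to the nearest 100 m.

x 19435200 m, y -4610100 m

Web Mercator is spherical with R = a = 6378137 m.
x = R·λ = 6378137 × 3.047156378 = 19435180.842 m.
y = R·ln tan(π/4 + φ/2) = 6378137 × -0.722794704 = -4610083.646 m.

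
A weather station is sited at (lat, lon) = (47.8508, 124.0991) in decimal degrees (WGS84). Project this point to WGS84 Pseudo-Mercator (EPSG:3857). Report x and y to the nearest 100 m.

x 13814600 m, y 6082100 m

Web Mercator is spherical with R = a = 6378137 m.
x = R·λ = 6378137 × 2.165937894 = 13814648.620 m.
y = R·ln tan(π/4 + φ/2) = 6378137 × 0.953580813 = 6082069.067 m.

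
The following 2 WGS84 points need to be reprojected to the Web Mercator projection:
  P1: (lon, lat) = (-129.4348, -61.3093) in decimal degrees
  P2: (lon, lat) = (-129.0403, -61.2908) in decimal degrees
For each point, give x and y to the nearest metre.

P1: x -14408616 m, y -8697192 m; P2: x -14364700 m, y -8692903 m

Web Mercator: x = R·λ, y = R·ln tan(π/4+φ/2), R = 6378137 m.
P1 (-61.3093°, -129.4348°) → (-14408616.027, -8697191.510) m.
P2 (-61.2908°, -129.0403°) → (-14364700.488, -8692903.061) m.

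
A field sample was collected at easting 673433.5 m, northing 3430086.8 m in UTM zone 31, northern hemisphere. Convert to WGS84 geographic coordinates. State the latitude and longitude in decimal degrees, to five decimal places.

lat 30.99160°, lon 4.81640°

Zone 31N: λ₀ = 3°, k₀ = 0.9996, false easting 500000 m.
Meridian distance M = (N − FN)/k₀ = 3431459.4 m.
Inverse transverse Mercator on WGS84 gives φ = 30.99159956°, λ = 4.81639999°.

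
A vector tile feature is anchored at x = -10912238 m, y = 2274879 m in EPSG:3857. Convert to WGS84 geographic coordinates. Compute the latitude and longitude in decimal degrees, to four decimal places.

R = 6378137 m. λ = x/R = -98.02630179°.
φ = 2·arctan(exp(y/R)) − 90° = 2·arctan(1.42856) − 90° = 20.01559955°.

lat 20.0156°, lon -98.0263°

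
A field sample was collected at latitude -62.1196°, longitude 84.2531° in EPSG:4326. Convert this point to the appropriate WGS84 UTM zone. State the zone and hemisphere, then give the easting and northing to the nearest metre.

Longitude 84.2531° lies in the 6° band [84°, 90°), giving zone 45; latitude is south of the equator, so 45S.
Zone 45 central meridian λ₀ = 6×45 − 183 = 87°; Δλ = -2.7469°.
Transverse Mercator on WGS84 with k₀ = 0.9996 gives E = 356720.032 m, N = 3109459.412 m.

Zone 45S: E 356720 m, N 3109459 m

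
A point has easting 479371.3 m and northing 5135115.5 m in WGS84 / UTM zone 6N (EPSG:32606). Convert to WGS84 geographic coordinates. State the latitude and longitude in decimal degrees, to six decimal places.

Zone 6N: λ₀ = -147°, k₀ = 0.9996, false easting 500000 m.
Meridian distance M = (N − FN)/k₀ = 5137170.4 m.
Inverse transverse Mercator on WGS84 gives φ = 46.36929971°, λ = -147.26819939°.

lat 46.369300°, lon -147.268199°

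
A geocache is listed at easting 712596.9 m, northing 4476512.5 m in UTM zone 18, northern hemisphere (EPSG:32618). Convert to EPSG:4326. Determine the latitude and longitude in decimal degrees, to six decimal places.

Zone 18N: λ₀ = -75°, k₀ = 0.9996, false easting 500000 m.
Meridian distance M = (N − FN)/k₀ = 4478303.8 m.
Inverse transverse Mercator on WGS84 gives φ = 40.41209982°, λ = -72.49440056°.

lat 40.412100°, lon -72.494401°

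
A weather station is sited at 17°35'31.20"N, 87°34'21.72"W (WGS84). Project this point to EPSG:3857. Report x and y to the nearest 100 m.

x -9748500 m, y 1989800 m

Web Mercator is spherical with R = a = 6378137 m.
x = R·λ = 6378137 × -1.528431950 = -9748548.371 m.
y = R·ln tan(π/4 + φ/2) = 6378137 × 0.311979442 = 1989847.623 m.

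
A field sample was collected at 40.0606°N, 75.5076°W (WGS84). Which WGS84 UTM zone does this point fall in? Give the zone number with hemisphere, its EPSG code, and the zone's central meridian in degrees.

UTM zone = ⌊(λ + 180)/6⌋ + 1; -75.5076° ∈ [-78°, -72°) → zone 18.
Hemisphere: N (φ ≥ 0).
Central meridian λ₀ = 6×18 − 183 = -75°.
EPSG code: 32618.

Zone 18N (EPSG:32618), central meridian -75°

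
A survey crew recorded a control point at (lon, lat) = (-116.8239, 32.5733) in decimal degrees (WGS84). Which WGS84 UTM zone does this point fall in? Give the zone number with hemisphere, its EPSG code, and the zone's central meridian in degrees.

Zone 11N (EPSG:32611), central meridian -117°

UTM zone = ⌊(λ + 180)/6⌋ + 1; -116.8239° ∈ [-120°, -114°) → zone 11.
Hemisphere: N (φ ≥ 0).
Central meridian λ₀ = 6×11 − 183 = -117°.
EPSG code: 32611.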